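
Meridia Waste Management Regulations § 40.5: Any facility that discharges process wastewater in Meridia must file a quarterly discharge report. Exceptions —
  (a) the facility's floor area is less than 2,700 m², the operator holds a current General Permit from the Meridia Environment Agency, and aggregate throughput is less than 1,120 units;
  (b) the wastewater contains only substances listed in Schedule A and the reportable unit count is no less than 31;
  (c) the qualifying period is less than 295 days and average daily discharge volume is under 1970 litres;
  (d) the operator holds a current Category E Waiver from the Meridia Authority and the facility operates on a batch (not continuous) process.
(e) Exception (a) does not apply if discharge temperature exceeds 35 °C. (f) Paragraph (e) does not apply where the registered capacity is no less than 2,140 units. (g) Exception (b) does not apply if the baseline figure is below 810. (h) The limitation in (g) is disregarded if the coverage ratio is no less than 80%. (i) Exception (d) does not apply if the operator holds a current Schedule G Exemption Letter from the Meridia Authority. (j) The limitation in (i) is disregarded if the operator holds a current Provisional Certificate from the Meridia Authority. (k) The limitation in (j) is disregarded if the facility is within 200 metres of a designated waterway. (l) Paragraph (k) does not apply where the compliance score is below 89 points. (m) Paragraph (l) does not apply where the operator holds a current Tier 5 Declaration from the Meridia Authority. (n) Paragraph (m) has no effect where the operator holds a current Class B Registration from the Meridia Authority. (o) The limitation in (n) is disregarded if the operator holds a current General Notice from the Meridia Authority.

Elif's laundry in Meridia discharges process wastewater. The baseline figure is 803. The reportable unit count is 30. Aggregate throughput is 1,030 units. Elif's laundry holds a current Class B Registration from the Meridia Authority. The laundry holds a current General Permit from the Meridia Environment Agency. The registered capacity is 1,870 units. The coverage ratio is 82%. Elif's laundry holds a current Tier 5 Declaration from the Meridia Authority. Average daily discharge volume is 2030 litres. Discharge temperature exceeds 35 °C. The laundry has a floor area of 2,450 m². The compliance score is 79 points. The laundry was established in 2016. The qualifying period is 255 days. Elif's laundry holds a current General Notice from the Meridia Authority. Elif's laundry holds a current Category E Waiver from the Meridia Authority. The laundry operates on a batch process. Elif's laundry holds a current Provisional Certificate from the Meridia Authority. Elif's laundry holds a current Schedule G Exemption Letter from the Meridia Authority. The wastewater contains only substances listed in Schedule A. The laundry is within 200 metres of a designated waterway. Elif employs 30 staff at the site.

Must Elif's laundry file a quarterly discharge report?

Exception (a): the facility's floor area is 2,450 m², less than the 2,700 m² limit; a current General Permit is held; aggregate throughput is 1,030 units, less than the 1,120 units limit — every condition holds. However, paragraphs (e)–(f) must be considered: (e) operates against (a): discharge temperature exceeds 35 °C. (f) is not triggered (the registered capacity is 1,870 units, short of 2,140 units), so (e) stands. Exception (a) does not apply.
Exception (b) requires that the reportable unit count is no less than 31; but the reportable unit count is 30, short of 31, so (b) is unavailable.
Exception (c) does not apply: average daily discharge volume is 2030 litres, not under 1970 litres.
Exception (d): a current Category E Waiver is held; the facility operates on a batch process — every condition holds. But: (i) is triggered — a current Schedule G Exemption Letter is held. (j) would limit (i) — a current Provisional Certificate is held — but (k) sets (j) aside: (k) is engaged — the laundry is within 200 m of a designated waterway. (l) operates (the compliance score is 79 points, below the 89 points limit), but is displaced by (m): (m) is triggered — a current Tier 5 Declaration is held. (n) would limit (m) — a current Class B Registration is held — but (o) sets (n) aside: (o) is triggered — a current General Notice is held. (d) is therefore removed.
None of the exceptions is available; § 40.5 applies in full.

Yes — Elif's laundry must file a quarterly discharge report.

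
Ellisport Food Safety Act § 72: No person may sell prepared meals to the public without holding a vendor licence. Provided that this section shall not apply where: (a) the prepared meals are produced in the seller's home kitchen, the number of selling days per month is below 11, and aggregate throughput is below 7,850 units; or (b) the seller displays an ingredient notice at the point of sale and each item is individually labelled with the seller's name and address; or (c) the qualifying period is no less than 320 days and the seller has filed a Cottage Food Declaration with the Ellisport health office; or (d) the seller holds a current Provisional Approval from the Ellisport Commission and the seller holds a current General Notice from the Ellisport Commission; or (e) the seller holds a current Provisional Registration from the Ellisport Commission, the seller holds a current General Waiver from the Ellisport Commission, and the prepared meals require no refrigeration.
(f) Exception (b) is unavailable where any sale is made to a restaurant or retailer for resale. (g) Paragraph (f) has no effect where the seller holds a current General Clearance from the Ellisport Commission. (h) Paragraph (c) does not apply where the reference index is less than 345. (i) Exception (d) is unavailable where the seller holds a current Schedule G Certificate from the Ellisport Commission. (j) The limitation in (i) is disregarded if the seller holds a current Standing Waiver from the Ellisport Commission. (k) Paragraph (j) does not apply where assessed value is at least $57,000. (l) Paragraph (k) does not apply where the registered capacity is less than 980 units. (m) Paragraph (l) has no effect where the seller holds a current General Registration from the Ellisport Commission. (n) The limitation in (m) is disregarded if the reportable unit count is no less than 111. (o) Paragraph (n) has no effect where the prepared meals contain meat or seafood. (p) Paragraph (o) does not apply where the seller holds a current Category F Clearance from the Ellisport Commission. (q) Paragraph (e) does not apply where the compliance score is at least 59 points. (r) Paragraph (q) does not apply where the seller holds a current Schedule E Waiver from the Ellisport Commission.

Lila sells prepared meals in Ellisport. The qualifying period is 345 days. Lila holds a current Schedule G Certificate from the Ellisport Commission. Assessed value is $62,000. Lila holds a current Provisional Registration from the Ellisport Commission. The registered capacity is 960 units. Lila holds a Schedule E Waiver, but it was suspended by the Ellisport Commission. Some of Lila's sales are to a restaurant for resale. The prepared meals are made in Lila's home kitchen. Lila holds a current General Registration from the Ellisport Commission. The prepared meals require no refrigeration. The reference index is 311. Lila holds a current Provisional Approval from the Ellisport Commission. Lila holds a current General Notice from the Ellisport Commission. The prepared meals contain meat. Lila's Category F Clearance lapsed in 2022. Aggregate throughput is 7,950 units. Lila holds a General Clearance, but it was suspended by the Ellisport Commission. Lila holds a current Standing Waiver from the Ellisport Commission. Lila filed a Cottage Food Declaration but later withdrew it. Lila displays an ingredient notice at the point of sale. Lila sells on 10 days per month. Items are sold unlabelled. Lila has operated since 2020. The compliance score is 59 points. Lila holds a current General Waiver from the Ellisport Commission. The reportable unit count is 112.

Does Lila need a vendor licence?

Exception (a) requires that aggregate throughput is below 7,850 units; but aggregate throughput is 7,950 units, not below 7,850 units, so (a) is unavailable.
Exception (b) fails — items are sold unlabelled.
Exception (c) fails — the Cottage Food Declaration was withdrawn.
Exception (d) is satisfied on its face — a current Provisional Approval is held; a current General Notice is held. But: (i) operates against (d): a current Schedule G Certificate is held. (j) is engaged (a current Standing Waiver is held), but is displaced by (k): (k) operates — assessed value is $62,000, meeting the $57,000 threshold. (l) operates (the registered capacity is 960 units, less than the 980 units limit), but yields to (m): (m) operates against (l): a current General Registration is held. (n) applies (the reportable unit count is 112, meeting the 111 threshold), but is displaced by (o): (o) is engaged — the prepared meals contain meat. (p) is inapplicable (there is no Category F Clearance in force), so (o) stands. So (d) is unavailable.
Exception (e) is satisfied on its face — a current Provisional Registration is held; a current General Waiver is held; the prepared meals are shelf-stable. However, paragraphs (q)–(r) must be considered: (q) operates against (e): the compliance score is 59 points, meeting the 59 points threshold. (r), which would lift (q), is not engaged — the Schedule E Waiver is not current. So (e) is unavailable.
No exception displaces § 72.

Yes — Lila must hold a vendor licence.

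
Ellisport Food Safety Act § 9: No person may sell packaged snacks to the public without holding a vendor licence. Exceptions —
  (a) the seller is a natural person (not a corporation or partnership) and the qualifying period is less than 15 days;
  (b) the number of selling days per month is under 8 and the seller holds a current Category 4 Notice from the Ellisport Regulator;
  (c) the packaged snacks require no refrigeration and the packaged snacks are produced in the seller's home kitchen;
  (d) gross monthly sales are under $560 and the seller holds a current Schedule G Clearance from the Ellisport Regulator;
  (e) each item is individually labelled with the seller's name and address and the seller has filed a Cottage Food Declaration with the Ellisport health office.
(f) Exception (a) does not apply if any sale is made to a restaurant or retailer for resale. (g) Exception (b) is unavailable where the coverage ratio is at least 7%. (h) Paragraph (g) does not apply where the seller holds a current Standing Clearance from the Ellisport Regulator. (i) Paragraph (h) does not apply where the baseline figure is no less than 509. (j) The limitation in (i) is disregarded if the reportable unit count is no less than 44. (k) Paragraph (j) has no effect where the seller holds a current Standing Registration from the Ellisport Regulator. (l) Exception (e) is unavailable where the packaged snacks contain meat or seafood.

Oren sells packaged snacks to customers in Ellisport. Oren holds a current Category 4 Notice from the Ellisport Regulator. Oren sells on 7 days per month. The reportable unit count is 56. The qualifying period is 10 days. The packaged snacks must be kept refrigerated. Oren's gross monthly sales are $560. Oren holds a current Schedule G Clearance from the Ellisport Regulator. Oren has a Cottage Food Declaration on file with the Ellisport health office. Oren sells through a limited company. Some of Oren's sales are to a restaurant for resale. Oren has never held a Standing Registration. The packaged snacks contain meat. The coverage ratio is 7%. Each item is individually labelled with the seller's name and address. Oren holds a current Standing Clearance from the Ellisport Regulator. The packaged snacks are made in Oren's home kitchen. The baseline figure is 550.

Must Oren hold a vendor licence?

Exception (a) requires that the seller is a natural person (not a corporation or partnership); but the seller operates through a limited company, so (a) is unavailable.
Exception (b) is satisfied on its face — the number of selling days per month is 7, under the 8 limit; a current Category 4 Notice is held. Considering the limiting provisions: (g) would limit (b) — the coverage ratio is 7%, meeting the 7% threshold — but (h) sets (g) aside: (h) operates — a current Standing Clearance is held. (i) would limit (h) — the baseline figure is 550, meeting the 509 threshold — but (j) sets (i) aside: (j) operates against (i): the reportable unit count is 56, meeting the 44 threshold. (k), which would lift (j), is inapplicable — the Standing Registration is not current. Exception (b) stands.
Exception (c) fails — the packaged snacks require refrigeration.
Exception (d) does not apply: gross monthly sales are $560, not under $560.
Exception (e) is satisfied on its face — items are individually labelled; a Cottage Food Declaration is on file. But: (l) operates against (e): the packaged snacks contain meat. So (e) is unavailable.

No — exception (b) applies; Oren is not required to hold a vendor licence.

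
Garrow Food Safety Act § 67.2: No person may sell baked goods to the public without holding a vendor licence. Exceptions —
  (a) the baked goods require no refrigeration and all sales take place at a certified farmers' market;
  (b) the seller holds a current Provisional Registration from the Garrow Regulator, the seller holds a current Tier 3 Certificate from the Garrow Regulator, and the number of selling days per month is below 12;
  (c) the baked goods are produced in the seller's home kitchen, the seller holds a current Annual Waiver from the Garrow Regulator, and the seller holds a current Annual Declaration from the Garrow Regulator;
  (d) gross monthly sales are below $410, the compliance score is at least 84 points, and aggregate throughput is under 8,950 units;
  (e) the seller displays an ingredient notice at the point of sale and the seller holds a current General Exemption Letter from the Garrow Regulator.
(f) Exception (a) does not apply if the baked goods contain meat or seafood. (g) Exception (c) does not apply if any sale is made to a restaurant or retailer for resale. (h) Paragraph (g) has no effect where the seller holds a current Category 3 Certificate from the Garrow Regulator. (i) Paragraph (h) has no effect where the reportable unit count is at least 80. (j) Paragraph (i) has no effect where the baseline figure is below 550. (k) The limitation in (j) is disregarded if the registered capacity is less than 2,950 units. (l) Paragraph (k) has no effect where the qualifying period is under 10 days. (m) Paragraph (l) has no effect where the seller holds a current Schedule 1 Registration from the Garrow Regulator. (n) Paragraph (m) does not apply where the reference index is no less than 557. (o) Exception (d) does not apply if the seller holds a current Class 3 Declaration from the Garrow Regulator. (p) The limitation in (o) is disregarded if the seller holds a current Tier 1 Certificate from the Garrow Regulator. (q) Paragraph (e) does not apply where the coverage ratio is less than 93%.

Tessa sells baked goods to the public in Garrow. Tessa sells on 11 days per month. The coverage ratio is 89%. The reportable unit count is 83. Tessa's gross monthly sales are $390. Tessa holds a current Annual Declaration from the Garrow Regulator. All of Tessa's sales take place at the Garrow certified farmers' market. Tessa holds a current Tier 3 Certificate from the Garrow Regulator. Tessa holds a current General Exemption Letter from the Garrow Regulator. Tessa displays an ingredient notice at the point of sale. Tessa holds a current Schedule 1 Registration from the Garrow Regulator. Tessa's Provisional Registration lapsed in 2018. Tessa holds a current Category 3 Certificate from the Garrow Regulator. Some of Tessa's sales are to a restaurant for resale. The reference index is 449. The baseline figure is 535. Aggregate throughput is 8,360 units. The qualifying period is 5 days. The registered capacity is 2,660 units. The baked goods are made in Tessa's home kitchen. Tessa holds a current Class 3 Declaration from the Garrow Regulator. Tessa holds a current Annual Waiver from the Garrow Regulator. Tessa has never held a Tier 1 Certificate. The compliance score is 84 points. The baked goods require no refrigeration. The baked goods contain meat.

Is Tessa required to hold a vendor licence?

Yes — Tessa must hold a vendor licence.

Exception (a): the baked goods are shelf-stable; all sales are at a certified farmers' market — every condition holds. But applying paragraph (f): (f) is engaged — the baked goods contain meat. Exception (a) does not apply.
Exception (b) requires that the seller holds a current Provisional Registration from the Garrow Regulator; but there is no Provisional Registration in force, so (b) is unavailable.
All of (c)'s requirements are met (the baked goods are home-kitchen produced; a current Annual Waiver is held; a current Annual Declaration is held). Turning to paragraphs (g)–(n): (g) operates — some sales are to a restaurant for resale. (h) is triggered (a current Category 3 Certificate is held), but is overridden by (i): (i) is engaged — the reportable unit count is 83, meeting the 80 threshold. (j) operates (the baseline figure is 535, below the 550 limit), but yields to (k): (k) operates against (j): the registered capacity is 2,660 units, less than the 2,950 units limit. (l) applies (the qualifying period is 5 days, under the 10 days limit), but is set aside by (m): (m) operates — a current Schedule 1 Registration is held. (n), which would lift (m), is not engaged — the reference index is 449, short of 557. (c) is therefore removed.
All of (d)'s requirements are met (gross monthly sales are $390, below the $410 limit; the compliance score is 84 points, meeting the 84 points threshold; aggregate throughput is 8,360 units, under the 8,950 units limit). But applying paragraphs (o)–(p): (o) is engaged — a current Class 3 Declaration is held. (p), which would lift (o), is not triggered — no current Tier 1 Certificate is held. (d) is therefore removed.
All of (e)'s requirements are met (an ingredient notice is displayed; a current General Exemption Letter is held). But applying paragraph (q): (q) operates against (e): the coverage ratio is 89%, less than the 93% limit. So (e) is unavailable.
None of the exceptions is available; § 67.2 applies in full.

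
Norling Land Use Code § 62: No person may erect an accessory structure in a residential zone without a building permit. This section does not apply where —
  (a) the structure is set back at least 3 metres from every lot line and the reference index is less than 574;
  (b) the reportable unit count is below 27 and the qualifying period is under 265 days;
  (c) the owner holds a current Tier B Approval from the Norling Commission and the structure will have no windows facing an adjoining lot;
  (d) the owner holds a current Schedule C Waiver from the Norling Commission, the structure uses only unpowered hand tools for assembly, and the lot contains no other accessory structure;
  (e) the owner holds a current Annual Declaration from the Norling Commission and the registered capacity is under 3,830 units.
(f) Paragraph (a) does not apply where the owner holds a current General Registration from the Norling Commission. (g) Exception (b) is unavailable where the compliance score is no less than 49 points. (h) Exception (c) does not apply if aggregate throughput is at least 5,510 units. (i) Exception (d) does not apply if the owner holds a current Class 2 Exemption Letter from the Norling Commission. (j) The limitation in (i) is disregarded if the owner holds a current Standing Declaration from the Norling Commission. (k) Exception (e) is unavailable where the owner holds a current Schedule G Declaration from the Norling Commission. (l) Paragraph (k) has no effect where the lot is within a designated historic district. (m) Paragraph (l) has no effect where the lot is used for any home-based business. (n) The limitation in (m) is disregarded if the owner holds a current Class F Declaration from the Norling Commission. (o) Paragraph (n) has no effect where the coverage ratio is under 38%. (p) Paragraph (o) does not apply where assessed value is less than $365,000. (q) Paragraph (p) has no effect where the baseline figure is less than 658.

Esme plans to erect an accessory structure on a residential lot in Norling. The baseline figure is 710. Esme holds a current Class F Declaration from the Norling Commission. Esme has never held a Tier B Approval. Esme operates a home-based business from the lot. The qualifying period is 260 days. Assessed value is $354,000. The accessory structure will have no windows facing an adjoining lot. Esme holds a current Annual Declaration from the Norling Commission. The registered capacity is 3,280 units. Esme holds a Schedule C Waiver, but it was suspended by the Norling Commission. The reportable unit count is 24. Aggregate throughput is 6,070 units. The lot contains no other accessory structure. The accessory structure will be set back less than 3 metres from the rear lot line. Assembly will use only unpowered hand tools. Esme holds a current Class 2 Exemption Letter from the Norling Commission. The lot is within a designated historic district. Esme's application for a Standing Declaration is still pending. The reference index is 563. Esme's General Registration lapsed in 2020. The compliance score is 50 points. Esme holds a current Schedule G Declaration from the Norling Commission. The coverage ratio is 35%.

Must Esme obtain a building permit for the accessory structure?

Exception (a) fails — the rear setback is under 3 m.
Exception (b)'s conditions are all satisfied: the reportable unit count is 24, below the 27 limit; the qualifying period is 260 days, under the 265 days limit. However, paragraph (g) must be considered: (g) is triggered — the compliance score is 50 points, meeting the 49 points threshold. So (b) is unavailable.
Exception (c) fails — no current Tier B Approval is held.
Exception (d) fails — no current Schedule C Waiver is held.
Exception (e) is satisfied on its face — a current Annual Declaration is held; the registered capacity is 3,280 units, under the 3,830 units limit. As to paragraphs (k)–(q): (k) would limit (e) — a current Schedule G Declaration is held — but (l) sets (k) aside: (l) is engaged — the lot is in a historic district. (m) would limit (l) — a home-based business operates on the lot — but (n) sets (m) aside: (n) operates against (m): a current Class F Declaration is held. (o) would limit (n) — the coverage ratio is 35%, under the 38% limit — but (p) sets (o) aside: (p) operates against (o): assessed value is $354,000, less than the $365,000 limit. (q), which would lift (p), does not operate here — the baseline figure is 710, not less than 658. So (e) applies.

No — exception (e) applies; Esme does not need a building permit.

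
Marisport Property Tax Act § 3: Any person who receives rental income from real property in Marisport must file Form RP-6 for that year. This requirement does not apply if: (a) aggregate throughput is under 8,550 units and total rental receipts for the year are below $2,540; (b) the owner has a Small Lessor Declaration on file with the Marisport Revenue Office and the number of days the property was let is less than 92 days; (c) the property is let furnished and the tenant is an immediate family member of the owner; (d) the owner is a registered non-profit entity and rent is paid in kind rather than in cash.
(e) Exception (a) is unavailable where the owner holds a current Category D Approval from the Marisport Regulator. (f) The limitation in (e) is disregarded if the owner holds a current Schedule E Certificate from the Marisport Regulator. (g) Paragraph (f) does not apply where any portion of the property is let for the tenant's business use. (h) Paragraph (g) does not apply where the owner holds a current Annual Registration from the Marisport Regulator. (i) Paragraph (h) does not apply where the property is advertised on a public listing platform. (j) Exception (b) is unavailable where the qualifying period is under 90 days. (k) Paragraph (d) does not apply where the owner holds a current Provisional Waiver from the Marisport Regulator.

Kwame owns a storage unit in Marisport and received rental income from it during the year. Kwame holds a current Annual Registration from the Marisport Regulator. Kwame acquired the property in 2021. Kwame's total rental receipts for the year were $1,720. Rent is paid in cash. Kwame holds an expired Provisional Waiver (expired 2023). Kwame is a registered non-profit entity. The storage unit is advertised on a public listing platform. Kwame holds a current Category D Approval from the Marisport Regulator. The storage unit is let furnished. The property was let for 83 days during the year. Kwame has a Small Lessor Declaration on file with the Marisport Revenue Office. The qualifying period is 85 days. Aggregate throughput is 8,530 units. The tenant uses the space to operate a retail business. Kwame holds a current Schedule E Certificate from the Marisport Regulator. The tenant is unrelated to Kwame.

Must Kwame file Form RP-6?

Exception (a): aggregate throughput is 8,530 units, under the 8,550 units limit; total rental receipts for the year are $1,720, below the $2,540 limit — every condition holds. Turning to paragraphs (e)–(i): (e) applies — a current Category D Approval is held. (f) would limit (e) — a current Schedule E Certificate is held — but (g) sets (f) aside: (g) operates against (f): the space is let for business use. (h) would limit (g) — a current Annual Registration is held — but (i) sets (h) aside: (i) is triggered — the property is publicly advertised. Exception (a) does not apply.
Exception (b): a Small Lessor Declaration is on file; the number of days the property was let is 83 days, less than the 92 days limit — every condition holds. But: (j) applies — the qualifying period is 85 days, under the 90 days limit. (b) is therefore removed.
Exception (c) does not apply: the tenant is unrelated to the owner.
Exception (d) requires that rent is paid in kind rather than in cash; but rent is paid in cash, so (d) is unavailable.
No exception applies. The general rule governs.

Yes — Kwame must file Form RP-6.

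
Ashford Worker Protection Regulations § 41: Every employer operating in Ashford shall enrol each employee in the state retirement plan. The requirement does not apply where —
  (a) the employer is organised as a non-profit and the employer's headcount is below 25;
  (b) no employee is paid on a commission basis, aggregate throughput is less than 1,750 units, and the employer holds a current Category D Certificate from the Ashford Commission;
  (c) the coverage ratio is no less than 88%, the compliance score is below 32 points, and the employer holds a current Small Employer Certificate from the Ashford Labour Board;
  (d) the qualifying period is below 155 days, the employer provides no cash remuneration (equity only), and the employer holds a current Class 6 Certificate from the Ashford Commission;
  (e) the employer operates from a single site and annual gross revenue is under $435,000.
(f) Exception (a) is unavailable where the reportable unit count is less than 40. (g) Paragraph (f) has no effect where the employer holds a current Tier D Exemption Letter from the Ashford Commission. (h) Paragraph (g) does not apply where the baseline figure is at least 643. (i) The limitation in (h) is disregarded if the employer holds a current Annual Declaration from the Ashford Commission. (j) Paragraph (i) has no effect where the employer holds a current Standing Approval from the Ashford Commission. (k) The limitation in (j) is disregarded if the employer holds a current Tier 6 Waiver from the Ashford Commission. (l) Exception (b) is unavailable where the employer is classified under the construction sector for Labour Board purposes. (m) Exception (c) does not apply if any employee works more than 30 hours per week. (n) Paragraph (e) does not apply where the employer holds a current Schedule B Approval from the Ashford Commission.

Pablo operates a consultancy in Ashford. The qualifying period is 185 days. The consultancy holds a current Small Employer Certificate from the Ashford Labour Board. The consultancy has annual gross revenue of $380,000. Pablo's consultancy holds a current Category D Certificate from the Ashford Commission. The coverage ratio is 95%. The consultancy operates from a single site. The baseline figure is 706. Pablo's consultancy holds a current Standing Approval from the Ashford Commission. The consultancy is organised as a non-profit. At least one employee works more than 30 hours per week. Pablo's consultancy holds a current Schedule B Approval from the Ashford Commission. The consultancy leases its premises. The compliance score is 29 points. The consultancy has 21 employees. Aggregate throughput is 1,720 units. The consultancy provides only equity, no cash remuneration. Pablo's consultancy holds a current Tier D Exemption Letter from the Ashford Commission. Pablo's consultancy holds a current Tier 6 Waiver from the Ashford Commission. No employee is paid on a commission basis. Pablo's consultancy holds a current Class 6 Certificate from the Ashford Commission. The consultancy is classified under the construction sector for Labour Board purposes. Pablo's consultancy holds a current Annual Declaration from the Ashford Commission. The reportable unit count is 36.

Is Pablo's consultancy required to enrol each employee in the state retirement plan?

Exception (a): the employer is a non-profit; the employer's headcount is 21, below the 25 limit — every condition holds. Considering the limiting provisions: (f) would limit (a) — the reportable unit count is 36, less than the 40 limit — but (g) sets (f) aside: (g) is triggered — a current Tier D Exemption Letter is held. (h) would limit (g) — the baseline figure is 706, meeting the 643 threshold — but (i) sets (h) aside: (i) operates against (h): a current Annual Declaration is held. (j) is engaged (a current Standing Approval is held), but is set aside by (k): (k) is engaged — a current Tier 6 Waiver is held. (a) remains available.
Exception (b) is satisfied on its face — no employee is paid on commission; aggregate throughput is 1,720 units, less than the 1,750 units limit; a current Category D Certificate is held. However, paragraph (l) must be considered: (l) operates against (b): the consultancy is classified under the construction sector. (b) is therefore removed.
Exception (c)'s conditions are all satisfied: the coverage ratio is 95%, meeting the 88% threshold; the compliance score is 29 points, below the 32 points limit; a current Small Employer Certificate is held. Turning to paragraph (m): (m) operates against (c): at least one employee exceeds 30 hours/week. Exception (c) does not apply.
Exception (d) requires that the qualifying period is below 155 days; but the qualifying period is 185 days, not below 155 days, so (d) is unavailable.
Exception (e): the employer operates from a single site; annual gross revenue is $380,000, under the $435,000 limit — every condition holds. Turning to paragraph (n): (n) applies — a current Schedule B Approval is held. So (e) is unavailable.

No — exception (a) applies; Pablo's consultancy is not required to enrol each employee in the state retirement plan.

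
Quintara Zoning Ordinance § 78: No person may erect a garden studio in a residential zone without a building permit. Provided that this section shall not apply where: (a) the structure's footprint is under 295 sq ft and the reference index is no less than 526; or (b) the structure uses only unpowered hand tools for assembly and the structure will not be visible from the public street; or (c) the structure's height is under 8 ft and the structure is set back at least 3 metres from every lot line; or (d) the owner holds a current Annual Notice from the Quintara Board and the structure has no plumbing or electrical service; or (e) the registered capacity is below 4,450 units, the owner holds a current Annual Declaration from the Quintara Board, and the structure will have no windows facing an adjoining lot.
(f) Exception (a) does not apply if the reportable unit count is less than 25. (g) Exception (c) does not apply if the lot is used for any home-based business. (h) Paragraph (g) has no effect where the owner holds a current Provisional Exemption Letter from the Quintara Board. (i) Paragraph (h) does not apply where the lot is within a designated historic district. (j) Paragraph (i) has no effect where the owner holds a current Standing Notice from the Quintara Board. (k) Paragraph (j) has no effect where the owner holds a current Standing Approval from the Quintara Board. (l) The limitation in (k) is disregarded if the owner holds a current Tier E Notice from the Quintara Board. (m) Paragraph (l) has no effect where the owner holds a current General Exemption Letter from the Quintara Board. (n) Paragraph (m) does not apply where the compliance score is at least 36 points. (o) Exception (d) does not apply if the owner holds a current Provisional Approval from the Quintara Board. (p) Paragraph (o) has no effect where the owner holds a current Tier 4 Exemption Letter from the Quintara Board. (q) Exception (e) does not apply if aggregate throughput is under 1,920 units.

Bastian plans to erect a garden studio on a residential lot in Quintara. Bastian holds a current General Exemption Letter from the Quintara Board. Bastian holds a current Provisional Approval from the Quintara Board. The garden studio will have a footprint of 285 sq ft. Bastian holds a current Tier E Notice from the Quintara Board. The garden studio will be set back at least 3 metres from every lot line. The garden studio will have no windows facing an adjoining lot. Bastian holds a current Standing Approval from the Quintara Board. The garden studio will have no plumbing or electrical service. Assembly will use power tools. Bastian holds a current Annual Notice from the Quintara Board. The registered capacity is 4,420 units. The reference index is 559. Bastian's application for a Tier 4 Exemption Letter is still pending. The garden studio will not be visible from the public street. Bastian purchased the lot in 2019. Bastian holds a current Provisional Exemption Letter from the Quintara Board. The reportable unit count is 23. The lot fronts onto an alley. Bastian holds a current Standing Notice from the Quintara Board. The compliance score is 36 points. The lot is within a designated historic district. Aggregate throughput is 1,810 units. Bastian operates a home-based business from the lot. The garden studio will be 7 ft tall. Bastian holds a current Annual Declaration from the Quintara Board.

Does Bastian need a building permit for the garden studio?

No — exception (c) applies; Bastian does not need a building permit.

Exception (a): the structure's footprint is 285 sq ft, under the 295 sq ft limit; the reference index is 559, meeting the 526 threshold — every condition holds. Turning to paragraph (f): (f) operates against (a): the reportable unit count is 23, less than the 25 limit. So (a) is unavailable.
Exception (b) requires that the structure uses only unpowered hand tools for assembly; but assembly uses power tools, so (b) is unavailable.
All of (c)'s requirements are met (the structure's height is 7 ft, under the 8 ft limit; the setback is at least 3 m on every side). Applying paragraphs (g)–(n): (g) operates (a home-based business operates on the lot), but is itself disapplied by (h): (h) operates against (g): a current Provisional Exemption Letter is held. (i) is engaged (the lot is in a historic district), but is displaced by (j): (j) is engaged — a current Standing Notice is held. (k) would limit (j) — a current Standing Approval is held — but (l) sets (k) aside: (l) is triggered — a current Tier E Notice is held. (m) would limit (l) — a current General Exemption Letter is held — but (n) sets (m) aside: (n) applies — the compliance score is 36 points, meeting the 36 points threshold. So (c) applies.
Exception (d) is satisfied on its face — a current Annual Notice is held; there is no plumbing or electrical service. But: (o) operates — a current Provisional Approval is held. (p) is not engaged (no current Tier 4 Exemption Letter is held), so (o) stands. (d) is therefore removed.
All of (e)'s requirements are met (the registered capacity is 4,420 units, below the 4,450 units limit; a current Annual Declaration is held; no windows face an adjoining lot). However, paragraph (q) must be considered: (q) is triggered — aggregate throughput is 1,810 units, under the 1,920 units limit. Exception (e) does not apply.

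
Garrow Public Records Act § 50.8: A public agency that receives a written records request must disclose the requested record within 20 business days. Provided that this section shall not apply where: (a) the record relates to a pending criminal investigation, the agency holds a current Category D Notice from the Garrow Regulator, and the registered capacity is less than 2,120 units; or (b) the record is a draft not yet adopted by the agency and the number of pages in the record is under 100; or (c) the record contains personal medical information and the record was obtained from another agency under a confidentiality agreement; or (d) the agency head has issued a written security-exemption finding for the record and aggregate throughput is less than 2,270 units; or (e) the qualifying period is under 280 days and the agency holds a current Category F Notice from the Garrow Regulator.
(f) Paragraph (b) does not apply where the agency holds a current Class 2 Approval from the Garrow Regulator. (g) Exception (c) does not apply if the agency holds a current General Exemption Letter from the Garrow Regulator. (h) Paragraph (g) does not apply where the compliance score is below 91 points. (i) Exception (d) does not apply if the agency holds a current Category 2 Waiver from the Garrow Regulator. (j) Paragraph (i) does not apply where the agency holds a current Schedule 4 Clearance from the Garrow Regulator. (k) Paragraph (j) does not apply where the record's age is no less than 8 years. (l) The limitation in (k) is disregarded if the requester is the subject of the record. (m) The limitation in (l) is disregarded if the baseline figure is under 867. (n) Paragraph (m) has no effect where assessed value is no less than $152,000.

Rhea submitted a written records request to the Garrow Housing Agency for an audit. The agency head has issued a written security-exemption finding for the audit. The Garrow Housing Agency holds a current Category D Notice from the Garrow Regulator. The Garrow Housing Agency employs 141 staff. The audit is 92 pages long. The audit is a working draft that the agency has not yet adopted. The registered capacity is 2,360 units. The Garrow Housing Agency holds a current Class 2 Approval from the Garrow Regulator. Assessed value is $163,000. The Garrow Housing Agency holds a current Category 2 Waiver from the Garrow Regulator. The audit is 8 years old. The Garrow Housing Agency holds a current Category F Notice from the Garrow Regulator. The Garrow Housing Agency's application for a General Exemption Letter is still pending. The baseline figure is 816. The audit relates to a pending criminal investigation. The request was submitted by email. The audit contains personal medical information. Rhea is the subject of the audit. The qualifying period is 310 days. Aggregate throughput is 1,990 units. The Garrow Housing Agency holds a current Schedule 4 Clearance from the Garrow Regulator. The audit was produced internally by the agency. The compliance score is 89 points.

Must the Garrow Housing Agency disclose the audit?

No — exception (d) applies; the Garrow Housing Agency is not required to disclose the audit.

Exception (a) fails — the registered capacity is 2,360 units, not less than 2,120 units.
All of (b)'s requirements are met (the audit is an unadopted draft; the number of pages in the record is 92, under the 100 limit). Turning to paragraph (f): (f) operates against (b): a current Class 2 Approval is held. Exception (b) does not apply.
Exception (c) requires that the record was obtained from another agency under a confidentiality agreement; but the audit was produced internally, so (c) is unavailable.
All of (d)'s requirements are met (a written security-exemption finding has been issued; aggregate throughput is 1,990 units, less than the 2,270 units limit). Considering the limiting provisions: (i) would limit (d) — a current Category 2 Waiver is held — but (j) sets (i) aside: (j) operates against (i): a current Schedule 4 Clearance is held. (k) operates (the record's age is 8 years, meeting the 8 years threshold), but is overridden by (l): (l) operates — Rhea is the subject of the audit. (m) is engaged (the baseline figure is 816, under the 867 limit), but is itself disapplied by (n): (n) is triggered — assessed value is $163,000, meeting the $152,000 threshold. So (d) applies.
Exception (e) fails — the qualifying period is 310 days, not under 280 days.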